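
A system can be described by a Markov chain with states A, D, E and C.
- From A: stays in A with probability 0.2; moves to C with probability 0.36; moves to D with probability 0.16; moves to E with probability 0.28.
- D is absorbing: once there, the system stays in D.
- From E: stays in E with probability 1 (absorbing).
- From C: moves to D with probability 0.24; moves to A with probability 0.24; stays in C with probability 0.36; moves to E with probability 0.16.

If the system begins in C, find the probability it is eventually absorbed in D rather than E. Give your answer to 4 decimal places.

Let h(s) be the probability of absorption at D starting from transient state s. Then h(D) = 1 and h(E) = 0. By first-step analysis:
h(A) = 0.2·h(A) + 0.16·1 + 0.28·0 + 0.36·h(C)
h(C) = 0.24·h(A) + 0.24·1 + 0.16·0 + 0.36·h(C)
Solving: h(A) = 0.4436, h(C) = 0.5414.
Starting from C, the probability is 0.5414.

0.5414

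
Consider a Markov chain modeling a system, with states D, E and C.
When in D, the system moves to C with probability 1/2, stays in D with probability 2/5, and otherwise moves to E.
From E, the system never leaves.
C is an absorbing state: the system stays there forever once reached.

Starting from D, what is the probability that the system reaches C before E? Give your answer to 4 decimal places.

0.8333

Let h(s) be the probability of absorption at C starting from transient state s. Then h(C) = 1 and h(E) = 0. By first-step analysis:
h(D) = 0.4·h(D) + 0.1·0 + 0.5·1
Solving: h(D) = 0.8333.
Starting from D, the probability is 0.8333.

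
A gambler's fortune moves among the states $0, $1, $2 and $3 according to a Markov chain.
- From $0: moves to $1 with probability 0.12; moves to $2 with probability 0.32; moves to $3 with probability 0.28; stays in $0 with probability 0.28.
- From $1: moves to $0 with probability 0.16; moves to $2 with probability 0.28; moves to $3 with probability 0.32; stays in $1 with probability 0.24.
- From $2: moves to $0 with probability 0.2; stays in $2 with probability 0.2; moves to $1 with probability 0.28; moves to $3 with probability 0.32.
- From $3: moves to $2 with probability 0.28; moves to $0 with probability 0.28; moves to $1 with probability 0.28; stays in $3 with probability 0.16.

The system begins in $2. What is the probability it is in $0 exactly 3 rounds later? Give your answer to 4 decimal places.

0.2298

Propagate the distribution vector 3 rounds from $2.
After 0 rounds: (0.0000, 0.0000, 1.0000, 0.0000)
After 1 round: (0.2000, 0.2800, 0.2000, 0.3200)
After 2 rounds: (0.2304, 0.2368, 0.2720, 0.2608)
After 3 rounds: (0.2298, 0.2337, 0.2675, 0.2691)
P(in $0 after 3 rounds) = 0.2298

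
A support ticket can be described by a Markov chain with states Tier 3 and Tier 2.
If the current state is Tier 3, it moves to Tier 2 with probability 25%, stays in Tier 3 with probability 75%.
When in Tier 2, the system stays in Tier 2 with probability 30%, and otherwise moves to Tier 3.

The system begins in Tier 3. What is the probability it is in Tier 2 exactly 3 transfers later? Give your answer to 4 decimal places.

0.2631

Propagate the distribution vector 3 transfers from Tier 3.
After 0 transfers: (1.0000, 0.0000)
After 1 transfer: (0.7500, 0.2500)
After 2 transfers: (0.7375, 0.2625)
After 3 transfers: (0.7369, 0.2631)
P(in Tier 2 after 3 transfers) = 0.2631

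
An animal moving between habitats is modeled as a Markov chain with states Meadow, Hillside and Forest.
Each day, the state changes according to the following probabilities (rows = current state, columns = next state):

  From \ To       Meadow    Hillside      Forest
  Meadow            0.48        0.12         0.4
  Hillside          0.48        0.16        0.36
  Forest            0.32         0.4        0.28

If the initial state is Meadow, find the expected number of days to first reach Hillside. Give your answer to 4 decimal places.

4.5455

Let t(s) be the expected number of days to first reach Hillside from state s, with t(Hillside) = 0. Conditioning on the first day:
t(Meadow) = 1 + 0.48·t(Meadow) + 0.4·t(Forest)
t(Forest) = 1 + 0.32·t(Meadow) + 0.28·t(Forest)
Solving: t(Meadow) = 4.5455, t(Forest) = 3.4091.
Expected days from Meadow to Hillside: 4.5455.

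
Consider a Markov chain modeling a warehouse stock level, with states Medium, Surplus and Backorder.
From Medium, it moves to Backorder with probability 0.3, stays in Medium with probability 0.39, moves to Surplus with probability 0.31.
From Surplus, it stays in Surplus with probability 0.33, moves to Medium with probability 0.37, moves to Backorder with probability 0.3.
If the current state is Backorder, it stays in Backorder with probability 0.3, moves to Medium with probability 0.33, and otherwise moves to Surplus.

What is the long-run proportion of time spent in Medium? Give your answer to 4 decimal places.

Let the stationary distribution be π with π = πP and π_1 + π_2 + π_3 = 1.
π_1 = 0.39·π_1 + 0.37·π_2 + 0.33·π_3
π_2 = 0.31·π_1 + 0.33·π_2 + 0.37·π_3
Solving with the normalization constraint gives π = (0.3653, 0.3347, 0.3000).
So the stationary probability of Medium is 0.3653.

0.3653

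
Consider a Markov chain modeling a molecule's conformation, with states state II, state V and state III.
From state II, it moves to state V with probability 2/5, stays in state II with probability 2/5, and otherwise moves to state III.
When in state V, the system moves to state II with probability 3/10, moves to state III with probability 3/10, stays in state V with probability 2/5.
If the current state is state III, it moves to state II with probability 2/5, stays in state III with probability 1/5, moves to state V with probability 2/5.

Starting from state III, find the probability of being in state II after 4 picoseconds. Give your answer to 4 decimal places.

0.3600

Propagate the distribution vector 4 picoseconds from state III.
After 0 picoseconds: (0.0000, 0.0000, 1.0000)
After 1 picosecond: (0.4000, 0.4000, 0.2000)
After 2 picoseconds: (0.3600, 0.4000, 0.2400)
After 3 picoseconds: (0.3600, 0.4000, 0.2400)
After 4 picoseconds: (0.3600, 0.4000, 0.2400)
P(in state II after 4 picoseconds) = 0.3600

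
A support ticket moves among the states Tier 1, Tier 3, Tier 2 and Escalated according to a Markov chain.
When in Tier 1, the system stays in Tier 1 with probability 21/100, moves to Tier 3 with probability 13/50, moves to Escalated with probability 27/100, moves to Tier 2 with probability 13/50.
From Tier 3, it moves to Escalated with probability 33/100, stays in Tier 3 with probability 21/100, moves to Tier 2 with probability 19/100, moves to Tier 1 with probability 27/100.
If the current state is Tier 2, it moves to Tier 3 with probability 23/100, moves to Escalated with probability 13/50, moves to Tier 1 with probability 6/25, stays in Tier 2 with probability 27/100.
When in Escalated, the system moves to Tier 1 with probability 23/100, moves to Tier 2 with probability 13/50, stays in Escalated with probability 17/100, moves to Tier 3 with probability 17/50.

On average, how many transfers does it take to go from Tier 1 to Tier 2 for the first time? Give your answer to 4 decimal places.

4.1446

Let t(s) be the expected number of transfers to first reach Tier 2 from state s, with t(Tier 2) = 0. Conditioning on the first transfer:
t(Tier 1) = 1 + 0.21·t(Tier 1) + 0.26·t(Tier 3) + 0.27·t(Escalated)
t(Tier 3) = 1 + 0.27·t(Tier 1) + 0.21·t(Tier 3) + 0.33·t(Escalated)
t(Escalated) = 1 + 0.23·t(Tier 1) + 0.34·t(Tier 3) + 0.17·t(Escalated)
Solving: t(Tier 1) = 4.1446, t(Tier 3) = 4.4220, t(Escalated) = 4.1647.
Expected transfers from Tier 1 to Tier 2: 4.1446.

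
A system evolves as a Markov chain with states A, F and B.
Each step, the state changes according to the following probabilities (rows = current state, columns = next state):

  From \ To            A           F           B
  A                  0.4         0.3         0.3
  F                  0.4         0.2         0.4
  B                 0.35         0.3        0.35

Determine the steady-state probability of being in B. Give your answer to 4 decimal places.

Let the stationary distribution be π with π = πP and π_1 + π_2 + π_3 = 1.
π_1 = 0.4·π_1 + 0.4·π_2 + 0.35·π_3
π_2 = 0.3·π_1 + 0.2·π_2 + 0.3·π_3
Solving with the normalization constraint gives π = (0.3828, 0.2727, 0.3445).
So the stationary probability of B is 0.3445.

0.3445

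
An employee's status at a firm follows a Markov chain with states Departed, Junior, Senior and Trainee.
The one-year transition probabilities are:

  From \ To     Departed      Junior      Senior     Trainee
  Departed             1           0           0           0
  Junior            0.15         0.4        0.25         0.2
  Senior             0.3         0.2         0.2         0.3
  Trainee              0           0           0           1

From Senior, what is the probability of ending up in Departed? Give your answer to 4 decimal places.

0.4884

Let h(s) be the probability of absorption at Departed starting from transient state s. Then h(Departed) = 1 and h(Trainee) = 0. By first-step analysis:
h(Junior) = 0.15·1 + 0.4·h(Junior) + 0.25·h(Senior) + 0.2·0
h(Senior) = 0.3·1 + 0.2·h(Junior) + 0.2·h(Senior) + 0.3·0
Solving: h(Junior) = 0.4535, h(Senior) = 0.4884.
Starting from Senior, the probability is 0.4884.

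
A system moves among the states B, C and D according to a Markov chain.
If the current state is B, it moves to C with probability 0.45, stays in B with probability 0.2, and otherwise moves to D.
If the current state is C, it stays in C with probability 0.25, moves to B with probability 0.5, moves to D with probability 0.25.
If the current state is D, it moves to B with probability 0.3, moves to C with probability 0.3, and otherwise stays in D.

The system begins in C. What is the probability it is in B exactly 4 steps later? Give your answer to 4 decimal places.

Propagate the distribution vector 4 steps from C.
After 0 steps: (0.0000, 1.0000, 0.0000)
After 1 step: (0.5000, 0.2500, 0.2500)
After 2 steps: (0.3000, 0.3625, 0.3375)
After 3 steps: (0.3425, 0.3269, 0.3306)
After 4 steps: (0.3311, 0.3350, 0.3338)
P(in B after 4 steps) = 0.3311

0.3311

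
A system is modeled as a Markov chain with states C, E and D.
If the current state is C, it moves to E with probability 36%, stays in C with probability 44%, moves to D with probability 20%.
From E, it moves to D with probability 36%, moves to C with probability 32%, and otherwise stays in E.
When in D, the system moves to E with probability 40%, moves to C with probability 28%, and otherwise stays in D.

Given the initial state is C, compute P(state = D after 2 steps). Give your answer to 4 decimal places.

Sum over the intermediate state after 1 step:
P = P(C→C)·P(C→D) + P(C→E)·P(E→D) + P(C→D)·P(D→D)
  = 0.44×0.2 + 0.36×0.36 + 0.2×0.32
  = 0.0880 + 0.1296 + 0.0640 = 0.2816

0.2816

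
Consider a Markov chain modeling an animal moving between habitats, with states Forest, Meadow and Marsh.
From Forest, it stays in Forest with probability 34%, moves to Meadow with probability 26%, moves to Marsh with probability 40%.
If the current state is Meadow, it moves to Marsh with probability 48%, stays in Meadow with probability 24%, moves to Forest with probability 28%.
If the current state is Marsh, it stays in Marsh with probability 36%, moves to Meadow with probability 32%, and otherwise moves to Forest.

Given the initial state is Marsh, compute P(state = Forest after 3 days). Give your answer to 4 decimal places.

Propagate the distribution vector 3 days from Marsh.
After 0 days: (0.0000, 0.0000, 1.0000)
After 1 day: (0.3200, 0.3200, 0.3600)
After 2 days: (0.3136, 0.2752, 0.4112)
After 3 days: (0.3153, 0.2792, 0.4056)
P(in Forest after 3 days) = 0.3153

0.3153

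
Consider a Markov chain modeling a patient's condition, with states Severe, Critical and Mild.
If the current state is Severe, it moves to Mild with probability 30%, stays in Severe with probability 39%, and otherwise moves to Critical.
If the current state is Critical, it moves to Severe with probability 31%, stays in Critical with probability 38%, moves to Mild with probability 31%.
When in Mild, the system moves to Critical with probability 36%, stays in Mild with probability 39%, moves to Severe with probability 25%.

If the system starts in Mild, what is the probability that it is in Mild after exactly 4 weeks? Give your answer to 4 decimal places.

Propagate the distribution vector 4 weeks from Mild.
After 0 weeks: (0.0000, 0.0000, 1.0000)
After 1 week: (0.2500, 0.3600, 0.3900)
After 2 weeks: (0.3066, 0.3547, 0.3387)
After 3 weeks: (0.3142, 0.3518, 0.3340)
After 4 weeks: (0.3151, 0.3513, 0.3336)
P(in Mild after 4 weeks) = 0.3336

0.3336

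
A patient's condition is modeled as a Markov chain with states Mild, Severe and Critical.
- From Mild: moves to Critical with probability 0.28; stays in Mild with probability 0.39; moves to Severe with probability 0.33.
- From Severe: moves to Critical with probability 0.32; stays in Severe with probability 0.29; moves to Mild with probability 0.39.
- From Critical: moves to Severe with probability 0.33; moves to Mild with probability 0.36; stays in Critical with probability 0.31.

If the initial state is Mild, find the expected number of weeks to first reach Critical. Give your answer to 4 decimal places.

3.4166

Let t(s) be the expected number of weeks to first reach Critical from state s, with t(Critical) = 0. Conditioning on the first week:
t(Mild) = 1 + 0.39·t(Mild) + 0.33·t(Severe)
t(Severe) = 1 + 0.39·t(Mild) + 0.29·t(Severe)
Solving: t(Mild) = 3.4166, t(Severe) = 3.2852.
Expected weeks from Mild to Critical: 3.4166.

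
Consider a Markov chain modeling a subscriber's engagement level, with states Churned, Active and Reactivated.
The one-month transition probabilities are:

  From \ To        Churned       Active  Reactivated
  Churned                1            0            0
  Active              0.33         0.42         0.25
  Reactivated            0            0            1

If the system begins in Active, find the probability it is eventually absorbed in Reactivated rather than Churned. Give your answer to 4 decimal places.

0.4310

Let h(s) be the probability of absorption at Reactivated starting from transient state s. Then h(Reactivated) = 1 and h(Churned) = 0. By first-step analysis:
h(Active) = 0.33·0 + 0.42·h(Active) + 0.25·1
Solving: h(Active) = 0.4310.
Starting from Active, the probability is 0.4310.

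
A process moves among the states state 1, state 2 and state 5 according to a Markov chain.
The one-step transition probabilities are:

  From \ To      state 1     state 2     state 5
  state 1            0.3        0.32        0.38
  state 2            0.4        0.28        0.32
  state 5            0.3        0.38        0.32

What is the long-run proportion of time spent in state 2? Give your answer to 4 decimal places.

0.3273

Let the stationary distribution be π with π = πP and π_1 + π_2 + π_3 = 1.
π_1 = 0.3·π_1 + 0.4·π_2 + 0.3·π_3
π_2 = 0.32·π_1 + 0.28·π_2 + 0.38·π_3
Solving with the normalization constraint gives π = (0.3327, 0.3273, 0.3400).
So the stationary probability of state 2 is 0.3273.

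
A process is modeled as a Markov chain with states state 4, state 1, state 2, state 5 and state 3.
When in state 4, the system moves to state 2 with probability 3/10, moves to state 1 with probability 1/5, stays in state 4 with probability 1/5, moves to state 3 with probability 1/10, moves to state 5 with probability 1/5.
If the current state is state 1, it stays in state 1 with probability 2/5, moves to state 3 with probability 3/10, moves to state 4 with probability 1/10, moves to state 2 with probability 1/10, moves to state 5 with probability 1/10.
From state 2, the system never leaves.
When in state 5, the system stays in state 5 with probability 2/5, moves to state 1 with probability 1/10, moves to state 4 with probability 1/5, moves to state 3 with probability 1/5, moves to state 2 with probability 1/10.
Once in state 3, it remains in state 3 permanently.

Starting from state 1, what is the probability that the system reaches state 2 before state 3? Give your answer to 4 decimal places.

Let h(s) be the probability of absorption at state 2 starting from transient state s. Then h(state 2) = 1 and h(state 3) = 0. By first-step analysis:
h(state 4) = 0.2·h(state 4) + 0.2·h(state 1) + 0.3·1 + 0.2·h(state 5) + 0.1·0
h(state 1) = 0.1·h(state 4) + 0.4·h(state 1) + 0.1·1 + 0.1·h(state 5) + 0.3·0
h(state 5) = 0.2·h(state 4) + 0.1·h(state 1) + 0.1·1 + 0.4·h(state 5) + 0.2·0
Solving: h(state 4) = 0.5588, h(state 1) = 0.3277, h(state 5) = 0.4076.
Starting from state 1, the probability is 0.3277.

0.3277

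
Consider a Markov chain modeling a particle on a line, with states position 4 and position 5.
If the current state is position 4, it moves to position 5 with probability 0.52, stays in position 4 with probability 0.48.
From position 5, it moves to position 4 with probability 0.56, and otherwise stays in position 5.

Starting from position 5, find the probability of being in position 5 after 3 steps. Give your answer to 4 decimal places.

0.4812

Propagate the distribution vector 3 steps from position 5.
After 0 steps: (0.0000, 1.0000)
After 1 step: (0.5600, 0.4400)
After 2 steps: (0.5152, 0.4848)
After 3 steps: (0.5188, 0.4812)
P(in position 5 after 3 steps) = 0.4812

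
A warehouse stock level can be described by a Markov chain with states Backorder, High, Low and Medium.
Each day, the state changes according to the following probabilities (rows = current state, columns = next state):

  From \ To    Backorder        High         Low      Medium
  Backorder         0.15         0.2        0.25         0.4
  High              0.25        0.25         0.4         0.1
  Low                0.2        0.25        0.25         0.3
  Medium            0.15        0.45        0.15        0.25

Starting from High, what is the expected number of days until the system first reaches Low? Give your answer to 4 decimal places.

Let t(s) be the expected number of days to first reach Low from state s, with t(Low) = 0. Conditioning on the first day:
t(Backorder) = 1 + 0.15·t(Backorder) + 0.2·t(High) + 0.4·t(Medium)
t(High) = 1 + 0.25·t(Backorder) + 0.25·t(High) + 0.1·t(Medium)
t(Medium) = 1 + 0.15·t(Backorder) + 0.45·t(High) + 0.25·t(Medium)
Solving: t(Backorder) = 3.7737, t(High) = 3.1192, t(Medium) = 3.9596.
Expected days from High to Low: 3.1192.

3.1192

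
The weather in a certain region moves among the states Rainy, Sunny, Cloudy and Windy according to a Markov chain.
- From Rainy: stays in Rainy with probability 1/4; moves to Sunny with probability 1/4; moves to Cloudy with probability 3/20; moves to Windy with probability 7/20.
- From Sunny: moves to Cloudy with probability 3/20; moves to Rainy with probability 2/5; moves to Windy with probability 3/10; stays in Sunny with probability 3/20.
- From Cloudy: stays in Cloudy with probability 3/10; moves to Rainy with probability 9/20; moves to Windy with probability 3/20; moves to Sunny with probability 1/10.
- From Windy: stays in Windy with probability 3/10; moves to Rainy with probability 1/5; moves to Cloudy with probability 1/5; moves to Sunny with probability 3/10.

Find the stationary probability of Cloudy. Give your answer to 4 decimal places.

Let the stationary distribution be π with π = πP and π_1 + π_2 + π_3 + π_4 = 1.
π_1 = 0.25·π_1 + 0.4·π_2 + 0.45·π_3 + 0.2·π_4
π_2 = 0.25·π_1 + 0.15·π_2 + 0.1·π_3 + 0.3·π_4
π_3 = 0.15·π_1 + 0.15·π_2 + 0.3·π_3 + 0.2·π_4
Solving with the normalization constraint gives π = (0.3064, 0.2139, 0.1933, 0.2863).
So the stationary probability of Cloudy is 0.1933.

0.1933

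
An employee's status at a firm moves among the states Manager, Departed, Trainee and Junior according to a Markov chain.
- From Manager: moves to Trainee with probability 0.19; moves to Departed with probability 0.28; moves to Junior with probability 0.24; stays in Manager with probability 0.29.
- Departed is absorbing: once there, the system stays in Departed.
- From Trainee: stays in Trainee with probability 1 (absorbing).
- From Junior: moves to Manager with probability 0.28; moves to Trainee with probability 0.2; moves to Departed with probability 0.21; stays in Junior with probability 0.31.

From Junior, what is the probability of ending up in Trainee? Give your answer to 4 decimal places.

0.4618

Let h(s) be the probability of absorption at Trainee starting from transient state s. Then h(Trainee) = 1 and h(Departed) = 0. By first-step analysis:
h(Manager) = 0.29·h(Manager) + 0.28·0 + 0.19·1 + 0.24·h(Junior)
h(Junior) = 0.28·h(Manager) + 0.21·0 + 0.2·1 + 0.31·h(Junior)
Solving: h(Manager) = 0.4237, h(Junior) = 0.4618.
Starting from Junior, the probability is 0.4618.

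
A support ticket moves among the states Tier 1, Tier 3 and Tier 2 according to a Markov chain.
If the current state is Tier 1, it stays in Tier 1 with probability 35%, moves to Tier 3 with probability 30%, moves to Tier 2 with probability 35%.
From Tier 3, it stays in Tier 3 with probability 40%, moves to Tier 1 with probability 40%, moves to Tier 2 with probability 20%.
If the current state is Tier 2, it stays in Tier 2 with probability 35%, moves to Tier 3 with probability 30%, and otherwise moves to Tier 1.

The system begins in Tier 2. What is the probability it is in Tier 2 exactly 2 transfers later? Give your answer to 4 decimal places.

Sum over the intermediate state after 1 transfer:
P = P(Tier 2→Tier 1)·P(Tier 1→Tier 2) + P(Tier 2→Tier 3)·P(Tier 3→Tier 2) + P(Tier 2→Tier 2)·P(Tier 2→Tier 2)
  = 0.35×0.35 + 0.3×0.2 + 0.35×0.35
  = 0.1225 + 0.0600 + 0.1225 = 0.3050

0.3050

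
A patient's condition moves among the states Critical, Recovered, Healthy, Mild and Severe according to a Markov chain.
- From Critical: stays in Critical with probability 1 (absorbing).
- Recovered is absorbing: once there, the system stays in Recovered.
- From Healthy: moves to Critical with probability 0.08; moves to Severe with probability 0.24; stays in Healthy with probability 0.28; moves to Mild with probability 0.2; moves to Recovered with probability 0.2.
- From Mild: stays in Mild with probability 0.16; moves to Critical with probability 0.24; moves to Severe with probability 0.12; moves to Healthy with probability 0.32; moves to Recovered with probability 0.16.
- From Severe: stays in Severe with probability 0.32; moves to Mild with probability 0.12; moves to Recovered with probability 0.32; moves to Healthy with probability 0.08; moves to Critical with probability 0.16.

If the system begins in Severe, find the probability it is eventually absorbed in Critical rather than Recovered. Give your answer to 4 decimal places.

Let h(s) be the probability of absorption at Critical starting from transient state s. Then h(Critical) = 1 and h(Recovered) = 0. By first-step analysis:
h(Healthy) = 0.08·1 + 0.2·0 + 0.28·h(Healthy) + 0.2·h(Mild) + 0.24·h(Severe)
h(Mild) = 0.24·1 + 0.16·0 + 0.32·h(Healthy) + 0.16·h(Mild) + 0.12·h(Severe)
h(Severe) = 0.16·1 + 0.32·0 + 0.08·h(Healthy) + 0.12·h(Mild) + 0.32·h(Severe)
Solving: h(Healthy) = 0.3641, h(Mild) = 0.4762, h(Severe) = 0.3622.
Starting from Severe, the probability is 0.3622.

0.3622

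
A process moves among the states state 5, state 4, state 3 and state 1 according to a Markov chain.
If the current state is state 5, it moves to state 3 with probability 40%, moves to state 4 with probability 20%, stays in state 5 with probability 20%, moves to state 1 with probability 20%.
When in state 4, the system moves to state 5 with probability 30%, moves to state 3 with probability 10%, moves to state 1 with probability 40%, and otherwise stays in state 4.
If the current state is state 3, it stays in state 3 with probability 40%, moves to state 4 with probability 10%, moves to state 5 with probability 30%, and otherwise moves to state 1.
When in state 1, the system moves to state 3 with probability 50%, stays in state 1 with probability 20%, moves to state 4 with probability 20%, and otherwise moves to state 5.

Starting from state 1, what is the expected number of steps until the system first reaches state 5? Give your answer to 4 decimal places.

4.7321

Let t(s) be the expected number of steps to first reach state 5 from state s, with t(state 5) = 0. Conditioning on the first step:
t(state 4) = 1 + 0.2·t(state 4) + 0.1·t(state 3) + 0.4·t(state 1)
t(state 3) = 1 + 0.1·t(state 4) + 0.4·t(state 3) + 0.2·t(state 1)
t(state 1) = 1 + 0.2·t(state 4) + 0.5·t(state 3) + 0.2·t(state 1)
Solving: t(state 4) = 4.1071, t(state 3) = 3.9286, t(state 1) = 4.7321.
Expected steps from state 1 to state 5: 4.7321.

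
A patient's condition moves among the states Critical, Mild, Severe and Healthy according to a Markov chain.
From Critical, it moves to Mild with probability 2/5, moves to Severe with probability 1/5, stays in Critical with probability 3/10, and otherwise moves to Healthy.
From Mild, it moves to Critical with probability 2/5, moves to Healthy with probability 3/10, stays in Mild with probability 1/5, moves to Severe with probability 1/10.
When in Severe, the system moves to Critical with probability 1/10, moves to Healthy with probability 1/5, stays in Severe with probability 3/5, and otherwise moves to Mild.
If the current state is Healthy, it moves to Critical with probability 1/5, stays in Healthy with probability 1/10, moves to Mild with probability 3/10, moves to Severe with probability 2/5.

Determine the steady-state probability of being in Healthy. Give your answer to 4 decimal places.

0.1814

Let the stationary distribution be π with π = πP and π_1 + π_2 + π_3 + π_4 = 1.
π_1 = 0.3·π_1 + 0.4·π_2 + 0.1·π_3 + 0.2·π_4
π_2 = 0.4·π_1 + 0.2·π_2 + 0.1·π_3 + 0.3·π_4
π_3 = 0.2·π_1 + 0.1·π_2 + 0.6·π_3 + 0.4·π_4
Solving with the normalization constraint gives π = (0.2337, 0.2293, 0.3556, 0.1814).
So the stationary probability of Healthy is 0.1814.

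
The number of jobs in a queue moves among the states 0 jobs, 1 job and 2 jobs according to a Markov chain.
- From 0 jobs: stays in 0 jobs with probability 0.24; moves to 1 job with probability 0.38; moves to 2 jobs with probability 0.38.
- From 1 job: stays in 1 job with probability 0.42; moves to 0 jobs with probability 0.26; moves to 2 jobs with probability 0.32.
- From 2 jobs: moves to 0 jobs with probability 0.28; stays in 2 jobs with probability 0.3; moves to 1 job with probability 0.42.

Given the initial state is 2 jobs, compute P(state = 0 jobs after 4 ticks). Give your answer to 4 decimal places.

Propagate the distribution vector 4 ticks from 2 jobs.
After 0 ticks: (0.0000, 0.0000, 1.0000)
After 1 tick: (0.2800, 0.4200, 0.3000)
After 2 ticks: (0.2604, 0.4088, 0.3308)
After 3 ticks: (0.2614, 0.4096, 0.3290)
After 4 ticks: (0.2614, 0.4095, 0.3291)
P(in 0 jobs after 4 ticks) = 0.2614

0.2614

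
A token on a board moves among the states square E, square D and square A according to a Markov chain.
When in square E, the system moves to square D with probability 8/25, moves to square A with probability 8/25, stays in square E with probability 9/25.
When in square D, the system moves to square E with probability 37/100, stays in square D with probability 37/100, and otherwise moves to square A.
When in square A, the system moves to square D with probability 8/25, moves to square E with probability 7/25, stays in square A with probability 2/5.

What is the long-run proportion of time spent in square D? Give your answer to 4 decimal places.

0.3368

Let the stationary distribution be π with π = πP and π_1 + π_2 + π_3 = 1.
π_1 = 0.36·π_1 + 0.37·π_2 + 0.28·π_3
π_2 = 0.32·π_1 + 0.37·π_2 + 0.32·π_3
Solving with the normalization constraint gives π = (0.3373, 0.3368, 0.3259).
So the stationary probability of square D is 0.3368.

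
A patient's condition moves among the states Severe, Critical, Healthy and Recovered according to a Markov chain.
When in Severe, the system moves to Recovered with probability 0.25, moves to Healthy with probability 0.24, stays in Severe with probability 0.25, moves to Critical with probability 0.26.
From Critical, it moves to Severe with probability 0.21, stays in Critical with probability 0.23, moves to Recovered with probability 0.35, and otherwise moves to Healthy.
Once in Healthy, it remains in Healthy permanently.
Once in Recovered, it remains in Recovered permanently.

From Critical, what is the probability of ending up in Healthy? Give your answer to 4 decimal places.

Let h(s) be the probability of absorption at Healthy starting from transient state s. Then h(Healthy) = 1 and h(Recovered) = 0. By first-step analysis:
h(Severe) = 0.25·h(Severe) + 0.26·h(Critical) + 0.24·1 + 0.25·0
h(Critical) = 0.21·h(Severe) + 0.23·h(Critical) + 0.21·1 + 0.35·0
Solving: h(Severe) = 0.4578, h(Critical) = 0.3976.
Starting from Critical, the probability is 0.3976.

0.3976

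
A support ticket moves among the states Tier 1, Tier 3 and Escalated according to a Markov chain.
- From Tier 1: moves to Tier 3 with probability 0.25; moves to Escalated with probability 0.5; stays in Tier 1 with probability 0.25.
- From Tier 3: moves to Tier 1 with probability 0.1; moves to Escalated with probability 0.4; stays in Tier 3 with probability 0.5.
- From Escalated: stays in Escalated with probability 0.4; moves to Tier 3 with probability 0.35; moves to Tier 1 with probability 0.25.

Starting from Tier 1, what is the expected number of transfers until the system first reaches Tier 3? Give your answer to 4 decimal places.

Let t(s) be the expected number of transfers to first reach Tier 3 from state s, with t(Tier 3) = 0. Conditioning on the first transfer:
t(Tier 1) = 1 + 0.25·t(Tier 1) + 0.5·t(Escalated)
t(Escalated) = 1 + 0.25·t(Tier 1) + 0.4·t(Escalated)
Solving: t(Tier 1) = 3.3846, t(Escalated) = 3.0769.
Expected transfers from Tier 1 to Tier 3: 3.3846.

3.3846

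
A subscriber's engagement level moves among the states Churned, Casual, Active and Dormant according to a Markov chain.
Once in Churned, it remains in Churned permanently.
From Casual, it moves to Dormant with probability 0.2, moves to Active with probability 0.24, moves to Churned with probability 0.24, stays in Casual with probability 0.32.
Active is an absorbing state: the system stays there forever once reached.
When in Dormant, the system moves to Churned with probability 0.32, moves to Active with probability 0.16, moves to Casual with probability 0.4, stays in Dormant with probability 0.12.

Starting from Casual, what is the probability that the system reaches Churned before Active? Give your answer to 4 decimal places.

0.5309

Let h(s) be the probability of absorption at Churned starting from transient state s. Then h(Churned) = 1 and h(Active) = 0. By first-step analysis:
h(Casual) = 0.24·1 + 0.32·h(Casual) + 0.24·0 + 0.2·h(Dormant)
h(Dormant) = 0.32·1 + 0.4·h(Casual) + 0.16·0 + 0.12·h(Dormant)
Solving: h(Casual) = 0.5309, h(Dormant) = 0.6049.
Starting from Casual, the probability is 0.5309.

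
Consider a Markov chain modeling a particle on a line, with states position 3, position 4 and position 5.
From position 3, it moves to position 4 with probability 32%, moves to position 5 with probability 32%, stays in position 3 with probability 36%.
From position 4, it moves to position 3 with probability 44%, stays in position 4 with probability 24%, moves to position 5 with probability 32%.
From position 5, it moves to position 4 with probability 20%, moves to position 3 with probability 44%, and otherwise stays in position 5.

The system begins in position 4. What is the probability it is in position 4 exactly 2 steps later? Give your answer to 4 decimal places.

Sum over the intermediate state after 1 step:
P = P(position 4→position 3)·P(position 3→position 4) + P(position 4→position 4)·P(position 4→position 4) + P(position 4→position 5)·P(position 5→position 4)
  = 0.44×0.32 + 0.24×0.24 + 0.32×0.2
  = 0.1408 + 0.0576 + 0.0640 = 0.2624

0.2624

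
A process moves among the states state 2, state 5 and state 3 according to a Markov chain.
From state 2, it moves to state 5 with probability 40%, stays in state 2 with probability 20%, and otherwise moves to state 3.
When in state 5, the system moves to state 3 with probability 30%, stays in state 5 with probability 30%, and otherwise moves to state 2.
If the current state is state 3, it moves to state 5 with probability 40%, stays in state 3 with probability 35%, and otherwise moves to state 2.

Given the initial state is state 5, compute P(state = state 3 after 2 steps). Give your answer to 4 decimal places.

0.3550

Sum over the intermediate state after 1 step:
P = P(state 5→state 2)·P(state 2→state 3) + P(state 5→state 5)·P(state 5→state 3) + P(state 5→state 3)·P(state 3→state 3)
  = 0.4×0.4 + 0.3×0.3 + 0.3×0.35
  = 0.1600 + 0.0900 + 0.1050 = 0.3550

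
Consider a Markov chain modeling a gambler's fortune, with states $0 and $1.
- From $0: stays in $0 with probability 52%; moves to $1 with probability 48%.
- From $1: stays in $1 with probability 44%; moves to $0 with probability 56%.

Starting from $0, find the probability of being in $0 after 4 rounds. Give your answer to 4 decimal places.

0.5385

Propagate the distribution vector 4 rounds from $0.
After 0 rounds: (1.0000, 0.0000)
After 1 round: (0.5200, 0.4800)
After 2 rounds: (0.5392, 0.4608)
After 3 rounds: (0.5384, 0.4616)
After 4 rounds: (0.5385, 0.4615)
P(in $0 after 4 rounds) = 0.5385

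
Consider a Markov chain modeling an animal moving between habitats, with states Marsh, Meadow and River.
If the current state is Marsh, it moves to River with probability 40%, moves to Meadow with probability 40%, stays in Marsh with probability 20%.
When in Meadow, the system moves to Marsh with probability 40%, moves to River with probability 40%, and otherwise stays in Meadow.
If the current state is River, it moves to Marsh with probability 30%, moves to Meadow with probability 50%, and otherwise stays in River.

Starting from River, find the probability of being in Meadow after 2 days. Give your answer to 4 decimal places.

Sum over the intermediate state after 1 day:
P = P(River→Marsh)·P(Marsh→Meadow) + P(River→Meadow)·P(Meadow→Meadow) + P(River→River)·P(River→Meadow)
  = 0.3×0.4 + 0.5×0.2 + 0.2×0.5
  = 0.1200 + 0.1000 + 0.1000 = 0.3200

0.3200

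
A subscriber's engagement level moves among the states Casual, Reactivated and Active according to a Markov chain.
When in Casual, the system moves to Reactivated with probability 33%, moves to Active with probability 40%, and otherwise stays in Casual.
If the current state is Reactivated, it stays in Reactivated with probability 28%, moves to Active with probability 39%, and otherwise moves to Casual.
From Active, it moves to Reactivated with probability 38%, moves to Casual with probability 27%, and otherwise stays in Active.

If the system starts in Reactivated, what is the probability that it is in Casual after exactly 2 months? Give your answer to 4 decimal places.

Sum over the intermediate state after 1 month:
P = P(Reactivated→Casual)·P(Casual→Casual) + P(Reactivated→Reactivated)·P(Reactivated→Casual) + P(Reactivated→Active)·P(Active→Casual)
  = 0.33×0.27 + 0.28×0.33 + 0.39×0.27
  = 0.0891 + 0.0924 + 0.1053 = 0.2868

0.2868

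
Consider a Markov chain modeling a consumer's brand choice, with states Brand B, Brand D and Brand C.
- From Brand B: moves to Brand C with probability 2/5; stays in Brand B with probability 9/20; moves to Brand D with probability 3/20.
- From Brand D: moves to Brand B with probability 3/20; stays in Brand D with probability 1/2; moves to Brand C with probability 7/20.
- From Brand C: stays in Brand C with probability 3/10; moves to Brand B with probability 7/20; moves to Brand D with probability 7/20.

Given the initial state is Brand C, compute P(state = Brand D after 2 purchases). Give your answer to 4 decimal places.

Sum over the intermediate state after 1 purchase:
P = P(Brand C→Brand B)·P(Brand B→Brand D) + P(Brand C→Brand D)·P(Brand D→Brand D) + P(Brand C→Brand C)·P(Brand C→Brand D)
  = 0.35×0.15 + 0.35×0.5 + 0.3×0.35
  = 0.0525 + 0.1750 + 0.1050 = 0.3325

0.3325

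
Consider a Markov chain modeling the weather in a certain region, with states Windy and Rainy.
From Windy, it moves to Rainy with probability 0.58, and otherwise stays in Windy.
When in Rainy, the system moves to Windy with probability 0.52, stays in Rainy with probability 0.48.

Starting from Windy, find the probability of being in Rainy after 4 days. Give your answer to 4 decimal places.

Propagate the distribution vector 4 days from Windy.
After 0 days: (1.0000, 0.0000)
After 1 day: (0.4200, 0.5800)
After 2 days: (0.4780, 0.5220)
After 3 days: (0.4722, 0.5278)
After 4 days: (0.4728, 0.5272)
P(in Rainy after 4 days) = 0.5272

0.5272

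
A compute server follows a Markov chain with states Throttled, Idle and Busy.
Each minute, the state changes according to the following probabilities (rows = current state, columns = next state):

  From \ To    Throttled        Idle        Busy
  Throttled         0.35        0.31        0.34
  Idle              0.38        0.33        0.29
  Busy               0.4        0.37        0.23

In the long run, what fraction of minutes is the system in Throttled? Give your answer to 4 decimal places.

Let the stationary distribution be π with π = πP and π_1 + π_2 + π_3 = 1.
π_1 = 0.35·π_1 + 0.38·π_2 + 0.4·π_3
π_2 = 0.31·π_1 + 0.33·π_2 + 0.37·π_3
Solving with the normalization constraint gives π = (0.3746, 0.3342, 0.2913).
So the stationary probability of Throttled is 0.3746.

0.3746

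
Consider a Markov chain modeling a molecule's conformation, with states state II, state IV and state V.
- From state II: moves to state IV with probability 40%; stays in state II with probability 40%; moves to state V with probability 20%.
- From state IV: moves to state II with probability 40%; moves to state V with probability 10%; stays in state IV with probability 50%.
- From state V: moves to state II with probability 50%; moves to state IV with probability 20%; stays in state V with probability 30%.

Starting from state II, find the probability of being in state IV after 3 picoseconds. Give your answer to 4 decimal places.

0.4040

Propagate the distribution vector 3 picoseconds from state II.
After 0 picoseconds: (1.0000, 0.0000, 0.0000)
After 1 picosecond: (0.4000, 0.4000, 0.2000)
After 2 picoseconds: (0.4200, 0.4000, 0.1800)
After 3 picoseconds: (0.4180, 0.4040, 0.1780)
P(in state IV after 3 picoseconds) = 0.4040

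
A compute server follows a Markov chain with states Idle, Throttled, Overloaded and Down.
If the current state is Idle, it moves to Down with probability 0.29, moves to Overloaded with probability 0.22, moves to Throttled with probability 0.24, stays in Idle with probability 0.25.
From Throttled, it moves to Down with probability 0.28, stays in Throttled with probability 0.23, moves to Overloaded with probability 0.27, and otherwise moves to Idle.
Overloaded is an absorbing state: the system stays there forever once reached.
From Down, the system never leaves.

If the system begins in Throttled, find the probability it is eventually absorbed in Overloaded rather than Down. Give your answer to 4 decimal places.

0.4782

Let h(s) be the probability of absorption at Overloaded starting from transient state s. Then h(Overloaded) = 1 and h(Down) = 0. By first-step analysis:
h(Idle) = 0.25·h(Idle) + 0.24·h(Throttled) + 0.22·1 + 0.29·0
h(Throttled) = 0.22·h(Idle) + 0.23·h(Throttled) + 0.27·1 + 0.28·0
Solving: h(Idle) = 0.4464, h(Throttled) = 0.4782.
Starting from Throttled, the probability is 0.4782.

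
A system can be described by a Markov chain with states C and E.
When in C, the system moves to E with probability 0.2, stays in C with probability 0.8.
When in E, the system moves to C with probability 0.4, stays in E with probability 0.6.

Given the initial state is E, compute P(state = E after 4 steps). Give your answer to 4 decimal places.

Propagate the distribution vector 4 steps from E.
After 0 steps: (0.0000, 1.0000)
After 1 step: (0.4000, 0.6000)
After 2 steps: (0.5600, 0.4400)
After 3 steps: (0.6240, 0.3760)
After 4 steps: (0.6496, 0.3504)
P(in E after 4 steps) = 0.3504

0.3504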